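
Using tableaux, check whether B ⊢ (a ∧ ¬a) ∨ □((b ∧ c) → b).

Valid

Tableau for the negation ¬((a ∧ ¬a) ∨ □((b ∧ c) → b)):
1. ¬((a ∧ ¬a) ∨ □((b ∧ c) → b)), 0
2. ¬(a ∧ ¬a), 0
3. ¬□((b ∧ c) → b), 0
4. a, 0
5. ¬((b ∧ c) → b), 1
6. b ∧ c, 1
7. ¬b, 1
8. b, 1
9. c, 1
Accessibility: 0R0, 0R1, 1R0, 1R1
Branch closes: b and ¬b both at 1.
All branches of the negation close; one closing branch shown above.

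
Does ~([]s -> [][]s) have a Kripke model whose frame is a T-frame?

Satisfiable

1. ~([]s -> [][]s), u
2. []s, u
3. ~[][]s, u
4. s, u
5. ~[]s, v
6. s, v
7. ~s, w
Accessibility: uRu, uRv, vRv, vRw, wRw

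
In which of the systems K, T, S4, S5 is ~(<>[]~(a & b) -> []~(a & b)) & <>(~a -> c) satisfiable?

S4-tableau for the formula:
1. ~(<>[]~(a & b) -> []~(a & b)) & <>(~a -> c), 0
2. ~(<>[]~(a & b) -> []~(a & b)), 0
3. <>(~a -> c), 0
4. <>[]~(a & b), 0
5. ~[]~(a & b), 0
6. ~a -> c, 1
7. c, 1
8. []~(a & b), 2
9. ~(a & b), 2
10. ~b, 2
11. a & b, 3
12. a, 3
13. b, 3
Accessibility: 0R0, 0R1, 0R2, 0R3, 1R1, 2R2, 3R3
Complete open branch: satisfiable in S4, hence also in K, T (this S4-model is also a K-model and a T-model).
S5-tableau for the formula:
1. ~(<>[]~(a & b) -> []~(a & b)) & <>(~a -> c), 0
2. ~(<>[]~(a & b) -> []~(a & b)), 0
3. <>(~a -> c), 0
4. <>[]~(a & b), 0
5. ~[]~(a & b), 0
6. ~a -> c, 1
7. c, 1
8. []~(a & b), 2
9. ~(a & b), 0
10. ~(a & b), 1
11. ~(a & b), 2
12. ~b, 0
13. ~b, 1
14. ~b, 2
15. a & b, 3
16. a, 3
17. b, 3
18. ~(a & b), 3
19. ~b, 3
Accessibility: 0R0, 0R1, 0R2, 0R3, 1R0, 1R1, 1R2, 1R3, 2R0, 2R1, 2R2, 2R3, 3R0, 3R1, 3R2, 3R3
Branch closes: b and ~b both at 3.
Every branch closes (one shown): unsatisfiable in S5.

K, T, S4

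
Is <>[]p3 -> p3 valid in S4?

Invalid (countermodel exists)

Tableau for the negation ~(<>[]p3 -> p3):
1. ~(<>[]p3 -> p3), 0
2. <>[]p3, 0   [~->-rule on 1]
3. ~p3, 0   [~->-rule on 1]
4. []p3, 1   [<>-rule on 2: fresh world 1, 0R1]
5. p3, 1   [[]-rule on 4 via 1R1]
Accessibility: 0R0, 0R1, 1R1
The negation has an open branch (countermodel exists).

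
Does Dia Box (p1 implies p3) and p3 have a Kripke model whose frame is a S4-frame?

1. Dia Box (p1 implies p3) and p3, u
2. Dia Box (p1 implies p3), u
3. p3, u
4. Box (p1 implies p3), v
5. p1 implies p3, v
6. p3, v
Accessibility: uRu, uRv, vRv

Yes, satisfiable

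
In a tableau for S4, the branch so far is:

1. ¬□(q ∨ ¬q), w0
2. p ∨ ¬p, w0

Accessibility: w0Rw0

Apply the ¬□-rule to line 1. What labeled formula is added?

a fresh world w1 with w0Rw1, and ¬(q ∨ ¬q) at w1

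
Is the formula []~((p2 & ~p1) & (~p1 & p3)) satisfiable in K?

Satisfiable (open branch found)

1. []~((p2 & ~p1) & (~p1 & p3)), u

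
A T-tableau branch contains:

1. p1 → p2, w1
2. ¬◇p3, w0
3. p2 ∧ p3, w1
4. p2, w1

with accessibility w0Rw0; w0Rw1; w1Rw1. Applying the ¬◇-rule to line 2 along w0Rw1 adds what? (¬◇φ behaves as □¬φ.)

¬p3, w1

¬◇φ behaves as □¬φ: propagate the negated body to each accessible world.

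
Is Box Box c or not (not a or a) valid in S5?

Tableau for the negation not (Box Box c or not (not a or a)):
1. not (Box Box c or not (not a or a)), 0
2. not Box Box c, 0
3. not a or a, 0
4. a, 0
5. not Box c, 1
6. not c, 2
Accessibility: 0R0, 0R1, 0R2, 1R0, 1R1, 1R2, 2R0, 2R1, 2R2
The negation has an open branch (countermodel exists).

No, not valid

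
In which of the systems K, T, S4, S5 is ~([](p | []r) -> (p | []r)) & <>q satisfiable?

K-tableau for the formula:
1. ~([](p | []r) -> (p | []r)) & <>q, 0
2. ~([](p | []r) -> (p | []r)), 0
3. <>q, 0
4. [](p | []r), 0
5. ~(p | []r), 0
6. ~p, 0
7. ~[]r, 0
8. q, 1
9. p | []r, 1
10. []r, 1
11. ~r, 2
12. p | []r, 2
13. []r, 2
Accessibility: 0R1, 0R2
Complete open branch: satisfiable in K.
T-tableau for the formula:
1. ~([](p | []r) -> (p | []r)) & <>q, 0
2. ~([](p | []r) -> (p | []r)), 0
3. <>q, 0
4. [](p | []r), 0
5. ~(p | []r), 0
6. ~p, 0
7. ~[]r, 0
8. p | []r, 0
9. []r, 0
10. r, 0
11. q, 1
12. p | []r, 1
13. r, 1
14. []r, 1
15. ~r, 2
16. p | []r, 2
17. r, 2
Accessibility: 0R0, 0R1, 0R2, 1R1, 2R2
Branch closes: r and ~r both at 2.
Every branch closes (one shown): unsatisfiable in T, hence also in S4, S5 (every S4/S5-frame is a T-frame).

K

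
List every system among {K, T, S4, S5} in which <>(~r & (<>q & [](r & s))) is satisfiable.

K

K-tableau for the formula:
1. <>(~r & (<>q & [](r & s))), w0
2. ~r & (<>q & [](r & s)), w1   [<>-rule on 1: fresh world w1, w0Rw1]
3. ~r, w1   [&-rule on 2]
4. <>q & [](r & s), w1   [&-rule on 2]
5. <>q, w1   [&-rule on 4]
6. [](r & s), w1   [&-rule on 4]
7. q, w2   [<>-rule on 5: fresh world w2, w1Rw2]
8. r & s, w2   [[]-rule on 6 via w1Rw2]
9. r, w2   [&-rule on 8]
10. s, w2   [&-rule on 8]
Accessibility: w0Rw1, w1Rw2
Complete open branch: satisfiable in K.
T-tableau for the formula:
1. <>(~r & (<>q & [](r & s))), w0
2. ~r & (<>q & [](r & s)), w1   [<>-rule on 1: fresh world w1, w0Rw1]
3. ~r, w1   [&-rule on 2]
4. <>q & [](r & s), w1   [&-rule on 2]
5. <>q, w1   [&-rule on 4]
6. [](r & s), w1   [&-rule on 4]
7. r & s, w1   [[]-rule on 6 via w1Rw1]
8. r, w1   [&-rule on 7]
9. s, w1   [&-rule on 7]
Accessibility: w0Rw0, w0Rw1, w1Rw1
Branch closes: r and ~r both at w1.
Every branch closes (one shown): unsatisfiable in T, hence also in S4, S5 (every S4/S5-frame is a T-frame).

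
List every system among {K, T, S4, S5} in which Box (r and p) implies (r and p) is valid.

T, S4, S5

K-tableau for the negation not (Box (r and p) implies (r and p)):
1. not (Box (r and p) implies (r and p)), w0
2. Box (r and p), w0
3. not (r and p), w0
4. not p, w0
Complete open branch: countermodel on a K-frame, so not valid in K.
T-tableau for the negation not (Box (r and p) implies (r and p)):
1. not (Box (r and p) implies (r and p)), w0
2. Box (r and p), w0
3. not (r and p), w0
4. r and p, w0
5. r, w0
6. p, w0
7. not p, w0
Accessibility: w0Rw0
Branch closes: p and not p both at w0.
Every branch closes (one shown): valid in T, hence also in S4, S5 (every theorem of T is a theorem of S4 and S5).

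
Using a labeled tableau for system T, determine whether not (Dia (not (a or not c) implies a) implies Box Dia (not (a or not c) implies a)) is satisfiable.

Yes, satisfiable

1. not (Dia (not (a or not c) implies a) implies Box Dia (not (a or not c) implies a)), 0
2. Dia (not (a or not c) implies a), 0
3. not Box Dia (not (a or not c) implies a), 0
4. not (a or not c) implies a, 1
5. a, 1
6. not Dia (not (a or not c) implies a), 2
7. not (not (a or not c) implies a), 2
8. not (a or not c), 2
9. not a, 2
10. c, 2
Accessibility: 0R0, 0R1, 0R2, 1R1, 2R2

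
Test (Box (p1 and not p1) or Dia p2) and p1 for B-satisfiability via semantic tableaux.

1. (Box (p1 and not p1) or Dia p2) and p1, u
2. Box (p1 and not p1) or Dia p2, u
3. p1, u
4. Dia p2, u
5. p2, v
Accessibility: uRu, uRv, vRu, vRv

Satisfiable (open branch found)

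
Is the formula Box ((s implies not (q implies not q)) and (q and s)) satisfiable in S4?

Satisfiable (open branch found)

1. Box ((s implies not (q implies not q)) and (q and s)), w0
2. (s implies not (q implies not q)) and (q and s), w0
3. s implies not (q implies not q), w0
4. q and s, w0
5. q, w0
6. s, w0
7. not (q implies not q), w0
Accessibility: w0Rw0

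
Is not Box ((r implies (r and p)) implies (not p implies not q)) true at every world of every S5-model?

Not valid

Tableau for the negation Box ((r implies (r and p)) implies (not p implies not q)):
1. Box ((r implies (r and p)) implies (not p implies not q)), 0
2. (r implies (r and p)) implies (not p implies not q), 0
3. not p implies not q, 0
4. not q, 0
Accessibility: 0R0
The negation has an open branch (countermodel exists).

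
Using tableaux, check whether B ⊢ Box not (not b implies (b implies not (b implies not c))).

Tableau for the negation not Box not (not b implies (b implies not (b implies not c))):
1. not Box not (not b implies (b implies not (b implies not c))), w0
2. not b implies (b implies not (b implies not c)), w1   [neg-Box-rule on 1: fresh world w1, w0Rw1]
3. b implies not (b implies not c), w1   [implies-rule on 2 (branches; this branch)]
4. not (b implies not c), w1   [implies-rule on 3 (branches; this branch)]
5. b, w1   [neg-implies-rule on 4]
6. c, w1   [neg-implies-rule on 4]
Accessibility: w0Rw0, w0Rw1, w1Rw0, w1Rw1
The negation has an open branch (countermodel exists).

No, not valid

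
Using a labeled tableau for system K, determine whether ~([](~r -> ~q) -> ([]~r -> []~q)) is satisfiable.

Unsatisfiable

1. ~([](~r -> ~q) -> ([]~r -> []~q)), w0
2. [](~r -> ~q), w0
3. ~([]~r -> []~q), w0
4. []~r, w0
5. ~[]~q, w0
6. q, w1
7. ~r -> ~q, w1
8. ~r, w1
9. ~q, w1
Accessibility: w0Rw1
Branch closes: q and ~q both at w1.
(One branch shown.) All branches close.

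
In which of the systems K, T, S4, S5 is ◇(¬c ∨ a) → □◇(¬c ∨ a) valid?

S4-tableau for the negation ¬(◇(¬c ∨ a) → □◇(¬c ∨ a)):
1. ¬(◇(¬c ∨ a) → □◇(¬c ∨ a)), w0
2. ◇(¬c ∨ a), w0   [¬→-rule on 1]
3. ¬□◇(¬c ∨ a), w0   [¬→-rule on 1]
4. ¬c ∨ a, w1   [◇-rule on 2: fresh world w1, w0Rw1]
5. a, w1   [∨-rule on 4 (branches; this branch)]
6. ¬◇(¬c ∨ a), w2   [¬□-rule on 3: fresh world w2, w0Rw2]
7. ¬(¬c ∨ a), w2   [¬◇-rule on 6 via w2Rw2]
8. c, w2   [¬∨-rule on 7]
9. ¬a, w2   [¬∨-rule on 7]
Accessibility: w0Rw0, w0Rw1, w0Rw2, w1Rw1, w2Rw2
Complete open branch: countermodel on an S4-frame, so not valid in S4, nor in K, T (the same frame is also a K-frame and a T-frame).
S5-tableau for the negation ¬(◇(¬c ∨ a) → □◇(¬c ∨ a)):
1. ¬(◇(¬c ∨ a) → □◇(¬c ∨ a)), w0
2. ◇(¬c ∨ a), w0   [¬→-rule on 1]
3. ¬□◇(¬c ∨ a), w0   [¬→-rule on 1]
4. ¬c ∨ a, w1   [◇-rule on 2: fresh world w1, w0Rw1]
5. a, w1   [∨-rule on 4 (branches; this branch)]
6. ¬◇(¬c ∨ a), w2   [¬□-rule on 3: fresh world w2, w0Rw2]
7. ¬(¬c ∨ a), w0   [¬◇-rule on 6 via w2Rw0]
8. c, w0   [¬∨-rule on 7]
9. ¬a, w0   [¬∨-rule on 7]
10. ¬(¬c ∨ a), w1   [¬◇-rule on 6 via w2Rw1]
11. c, w1   [¬∨-rule on 10]
12. ¬a, w1   [¬∨-rule on 10]
Accessibility: w0Rw0, w0Rw1, w0Rw2, w1Rw0, w1Rw1, w1Rw2, w2Rw0, w2Rw1, w2Rw2
Branch closes: a and ¬a both at w1.
Every branch closes (one shown): valid in S5.

S5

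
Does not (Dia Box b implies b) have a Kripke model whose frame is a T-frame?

Satisfiable (open branch found)

1. not (Dia Box b implies b), u
2. Dia Box b, u
3. not b, u
4. Box b, v
5. b, v
Accessibility: uRu, uRv, vRv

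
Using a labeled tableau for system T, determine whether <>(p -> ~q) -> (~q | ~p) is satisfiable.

1. <>(p -> ~q) -> (~q | ~p), w0
2. ~q | ~p, w0
3. ~p, w0
Accessibility: w0Rw0

Satisfiable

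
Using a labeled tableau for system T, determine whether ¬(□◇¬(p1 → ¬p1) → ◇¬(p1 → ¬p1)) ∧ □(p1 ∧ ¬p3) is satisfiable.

Unsatisfiable

1. ¬(□◇¬(p1 → ¬p1) → ◇¬(p1 → ¬p1)) ∧ □(p1 ∧ ¬p3), u
2. ¬(□◇¬(p1 → ¬p1) → ◇¬(p1 → ¬p1)), u
3. □(p1 ∧ ¬p3), u
4. □◇¬(p1 → ¬p1), u
5. ¬◇¬(p1 → ¬p1), u
6. p1 ∧ ¬p3, u
7. p1, u
8. ¬p3, u
9. ◇¬(p1 → ¬p1), u
10. p1 → ¬p1, u
11. ¬p1, u
Accessibility: uRu
Branch closes: p1 and ¬p1 both at u.
All branches of the tableau close; one closing branch shown above.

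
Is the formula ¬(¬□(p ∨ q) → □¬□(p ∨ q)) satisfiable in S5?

Unsatisfiable (every branch closes)

1. ¬(¬□(p ∨ q) → □¬□(p ∨ q)), 0
2. ¬□(p ∨ q), 0   [¬→-rule on 1]
3. ¬□¬□(p ∨ q), 0   [¬→-rule on 1]
4. ¬(p ∨ q), 1   [¬□-rule on 2: fresh world 1, 0R1]
5. ¬p, 1   [¬∨-rule on 4]
6. ¬q, 1   [¬∨-rule on 4]
7. □(p ∨ q), 2   [¬□-rule on 3: fresh world 2, 0R2]
8. p ∨ q, 0   [□-rule on 7 via 2R0]
9. p ∨ q, 1   [□-rule on 7 via 2R1]
10. p ∨ q, 2   [□-rule on 7 via 2R2]
11. q, 0   [∨-rule on 8 (branches; this branch)]
12. q, 1   [∨-rule on 9 (branches; this branch)]
Accessibility: 0R0, 0R1, 0R2, 1R0, 1R1, 1R2, 2R0, 2R1, 2R2
Branch closes: q and ¬q both at 1.
All branches of the tableau close; one closing branch shown above.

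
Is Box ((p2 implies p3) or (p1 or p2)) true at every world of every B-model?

Valid in B

Tableau for the negation not Box ((p2 implies p3) or (p1 or p2)):
1. not Box ((p2 implies p3) or (p1 or p2)), 0
2. not ((p2 implies p3) or (p1 or p2)), 1
3. not (p2 implies p3), 1
4. not (p1 or p2), 1
5. p2, 1
6. not p3, 1
7. not p1, 1
8. not p2, 1
Accessibility: 0R0, 0R1, 1R0, 1R1
Branch closes: p2 and not p2 both at 1.
All branches of the negation close; one closing branch shown above.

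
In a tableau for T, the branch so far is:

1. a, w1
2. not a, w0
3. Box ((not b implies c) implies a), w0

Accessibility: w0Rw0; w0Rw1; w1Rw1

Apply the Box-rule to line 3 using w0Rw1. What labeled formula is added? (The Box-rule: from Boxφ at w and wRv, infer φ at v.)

(not b implies c) implies a, w1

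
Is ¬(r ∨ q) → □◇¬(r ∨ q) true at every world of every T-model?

Tableau for the negation ¬(¬(r ∨ q) → □◇¬(r ∨ q)):
1. ¬(¬(r ∨ q) → □◇¬(r ∨ q)), w0
2. ¬(r ∨ q), w0
3. ¬□◇¬(r ∨ q), w0
4. ¬r, w0
5. ¬q, w0
6. ¬◇¬(r ∨ q), w1
7. r ∨ q, w1
8. q, w1
Accessibility: w0Rw0, w0Rw1, w1Rw1
The negation has an open branch (countermodel exists).

No, not valid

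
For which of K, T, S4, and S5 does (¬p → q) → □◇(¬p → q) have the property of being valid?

S5-tableau for the negation ¬((¬p → q) → □◇(¬p → q)):
1. ¬((¬p → q) → □◇(¬p → q)), u
2. ¬p → q, u   [¬→-rule on 1]
3. ¬□◇(¬p → q), u   [¬→-rule on 1]
4. q, u   [→-rule on 2 (branches; this branch)]
5. ¬◇(¬p → q), v   [¬□-rule on 3: fresh world v, uRv]
6. ¬(¬p → q), u   [¬◇-rule on 5 via vRu]
7. ¬p, u   [¬→-rule on 6]
8. ¬q, u   [¬→-rule on 6]
Accessibility: uRu, uRv, vRu, vRv
Branch closes: q and ¬q both at u.
Every branch closes (one shown): valid in S5.
S4-tableau for the negation ¬((¬p → q) → □◇(¬p → q)):
1. ¬((¬p → q) → □◇(¬p → q)), u
2. ¬p → q, u   [¬→-rule on 1]
3. ¬□◇(¬p → q), u   [¬→-rule on 1]
4. q, u   [→-rule on 2 (branches; this branch)]
5. ¬◇(¬p → q), v   [¬□-rule on 3: fresh world v, uRv]
6. ¬(¬p → q), v   [¬◇-rule on 5 via vRv]
7. ¬p, v   [¬→-rule on 6]
8. ¬q, v   [¬→-rule on 6]
Accessibility: uRu, uRv, vRv
Complete open branch: countermodel on an S4-frame, so not valid in S4, nor in K, T (the same frame is also a K-frame and a T-frame).

S5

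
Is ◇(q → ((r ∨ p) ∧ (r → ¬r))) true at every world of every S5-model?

Tableau for the negation ¬◇(q → ((r ∨ p) ∧ (r → ¬r))):
1. ¬◇(q → ((r ∨ p) ∧ (r → ¬r))), w0
2. ¬(q → ((r ∨ p) ∧ (r → ¬r))), w0
3. q, w0
4. ¬((r ∨ p) ∧ (r → ¬r)), w0
5. ¬(r → ¬r), w0
6. r, w0
Accessibility: w0Rw0
The negation has an open branch (countermodel exists).

Not valid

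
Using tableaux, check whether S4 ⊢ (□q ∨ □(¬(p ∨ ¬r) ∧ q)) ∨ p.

Tableau for the negation ¬((□q ∨ □(¬(p ∨ ¬r) ∧ q)) ∨ p):
1. ¬((□q ∨ □(¬(p ∨ ¬r) ∧ q)) ∨ p), u
2. ¬(□q ∨ □(¬(p ∨ ¬r) ∧ q)), u
3. ¬p, u
4. ¬□q, u
5. ¬□(¬(p ∨ ¬r) ∧ q), u
6. ¬q, v
7. ¬(¬(p ∨ ¬r) ∧ q), w
8. ¬q, w
Accessibility: uRu, uRv, uRw, vRv, wRw
The negation has an open branch (countermodel exists).

Not valid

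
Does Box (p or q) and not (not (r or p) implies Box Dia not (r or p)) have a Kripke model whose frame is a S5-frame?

Unsatisfiable (every branch closes)

1. Box (p or q) and not (not (r or p) implies Box Dia not (r or p)), w0
2. Box (p or q), w0
3. not (not (r or p) implies Box Dia not (r or p)), w0
4. not (r or p), w0
5. not Box Dia not (r or p), w0
6. not r, w0
7. not p, w0
8. p or q, w0
9. q, w0
10. not Dia not (r or p), w1
11. p or q, w1
12. r or p, w0
13. r or p, w1
14. q, w1
15. p, w0
Accessibility: w0Rw0, w0Rw1, w1Rw0, w1Rw1
Branch closes: p and not p both at w0.
All branches of the tableau close; one closing branch shown above.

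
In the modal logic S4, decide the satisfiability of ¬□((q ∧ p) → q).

1. ¬□((q ∧ p) → q), u
2. ¬((q ∧ p) → q), v
3. q ∧ p, v
4. ¬q, v
5. q, v
6. p, v
Accessibility: uRu, uRv, vRv
Branch closes: q and ¬q both at v.
All branches of the tableau close; one closing branch shown above.

Unsatisfiable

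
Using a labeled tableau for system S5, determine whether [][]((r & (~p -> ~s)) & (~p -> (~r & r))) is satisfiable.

1. [][]((r & (~p -> ~s)) & (~p -> (~r & r))), w0
2. []((r & (~p -> ~s)) & (~p -> (~r & r))), w0
3. (r & (~p -> ~s)) & (~p -> (~r & r)), w0
4. r & (~p -> ~s), w0
5. ~p -> (~r & r), w0
6. r, w0
7. ~p -> ~s, w0
8. p, w0
9. ~s, w0
Accessibility: w0Rw0

Yes, satisfiable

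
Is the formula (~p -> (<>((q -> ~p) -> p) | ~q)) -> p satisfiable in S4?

Satisfiable (open branch found)

1. (~p -> (<>((q -> ~p) -> p) | ~q)) -> p, w0
2. p, w0   [->-rule on 1 (branches; this branch)]
Accessibility: w0Rw0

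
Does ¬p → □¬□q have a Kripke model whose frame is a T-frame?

1. ¬p → □¬□q, 0
2. □¬□q, 0
3. ¬□q, 0
4. ¬q, 1
5. ¬□q, 1
6. ¬q, 2
Accessibility: 0R0, 0R1, 1R1, 1R2, 2R2

Satisfiable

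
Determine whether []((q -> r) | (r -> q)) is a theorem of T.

Yes, valid

Tableau for the negation ~[]((q -> r) | (r -> q)):
1. ~[]((q -> r) | (r -> q)), u
2. ~((q -> r) | (r -> q)), v
3. ~(q -> r), v
4. ~(r -> q), v
5. q, v
6. ~r, v
7. r, v
8. ~q, v
Accessibility: uRu, uRv, vRv
Branch closes: r and ~r both at v.
Every branch of the negation's tableau closes; the branch above is one of them.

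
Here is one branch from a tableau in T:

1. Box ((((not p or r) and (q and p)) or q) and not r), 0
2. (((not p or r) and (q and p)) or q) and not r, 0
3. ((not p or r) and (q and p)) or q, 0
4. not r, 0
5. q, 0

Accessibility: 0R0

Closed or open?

Open

No world carries both an atom and its negation.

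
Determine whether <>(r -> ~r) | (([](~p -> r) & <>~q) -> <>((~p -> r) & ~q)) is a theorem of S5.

Tableau for the negation ~(<>(r -> ~r) | (([](~p -> r) & <>~q) -> <>((~p -> r) & ~q))):
1. ~(<>(r -> ~r) | (([](~p -> r) & <>~q) -> <>((~p -> r) & ~q))), w0
2. ~<>(r -> ~r), w0
3. ~(([](~p -> r) & <>~q) -> <>((~p -> r) & ~q)), w0
4. [](~p -> r) & <>~q, w0
5. ~<>((~p -> r) & ~q), w0
6. [](~p -> r), w0
7. <>~q, w0
8. ~(r -> ~r), w0
9. r, w0
10. ~((~p -> r) & ~q), w0
11. ~p -> r, w0
12. q, w0
13. ~q, w1
14. ~(r -> ~r), w1
15. r, w1
16. ~((~p -> r) & ~q), w1
17. ~p -> r, w1
18. ~(~p -> r), w1
19. ~p, w1
20. ~r, w1
Accessibility: w0Rw0, w0Rw1, w1Rw0, w1Rw1
Branch closes: r and ~r both at w1.
All branches of the negation close; one closing branch shown above.

Valid in S5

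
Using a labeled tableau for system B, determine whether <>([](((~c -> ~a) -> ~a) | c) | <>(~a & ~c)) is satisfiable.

1. <>([](((~c -> ~a) -> ~a) | c) | <>(~a & ~c)), w0
2. [](((~c -> ~a) -> ~a) | c) | <>(~a & ~c), w1
3. <>(~a & ~c), w1
4. ~a & ~c, w2
5. ~a, w2
6. ~c, w2
Accessibility: w0Rw0, w0Rw1, w1Rw0, w1Rw1, w1Rw2, w2Rw1, w2Rw2

Yes, satisfiable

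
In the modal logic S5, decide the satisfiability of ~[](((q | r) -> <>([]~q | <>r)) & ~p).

Yes, satisfiable

1. ~[](((q | r) -> <>([]~q | <>r)) & ~p), w0
2. ~(((q | r) -> <>([]~q | <>r)) & ~p), w1
3. p, w1
Accessibility: w0Rw0, w0Rw1, w1Rw0, w1Rw1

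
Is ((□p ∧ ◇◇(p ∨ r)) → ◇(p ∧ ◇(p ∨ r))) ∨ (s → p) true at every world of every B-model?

Yes, valid

Tableau for the negation ¬(((□p ∧ ◇◇(p ∨ r)) → ◇(p ∧ ◇(p ∨ r))) ∨ (s → p)):
1. ¬(((□p ∧ ◇◇(p ∨ r)) → ◇(p ∧ ◇(p ∨ r))) ∨ (s → p)), u
2. ¬((□p ∧ ◇◇(p ∨ r)) → ◇(p ∧ ◇(p ∨ r))), u
3. ¬(s → p), u
4. □p ∧ ◇◇(p ∨ r), u
5. ¬◇(p ∧ ◇(p ∨ r)), u
6. s, u
7. ¬p, u
8. □p, u
9. ◇◇(p ∨ r), u
10. ¬(p ∧ ◇(p ∨ r)), u
11. p, u
Accessibility: uRu
Branch closes: p and ¬p both at u.
Every branch of the negation's tableau closes; the branch above is one of them.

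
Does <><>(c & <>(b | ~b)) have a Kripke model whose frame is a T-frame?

1. <><>(c & <>(b | ~b)), w0
2. <>(c & <>(b | ~b)), w1
3. c & <>(b | ~b), w2
4. c, w2
5. <>(b | ~b), w2
6. b | ~b, w3
7. ~b, w3
Accessibility: w0Rw0, w0Rw1, w1Rw1, w1Rw2, w2Rw2, w2Rw3, w3Rw3

Yes, satisfiable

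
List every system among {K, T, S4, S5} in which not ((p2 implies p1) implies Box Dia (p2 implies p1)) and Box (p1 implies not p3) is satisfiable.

K, T, S4

S4-tableau for the formula:
1. not ((p2 implies p1) implies Box Dia (p2 implies p1)) and Box (p1 implies not p3), w0
2. not ((p2 implies p1) implies Box Dia (p2 implies p1)), w0   [and-rule on 1]
3. Box (p1 implies not p3), w0   [and-rule on 1]
4. p2 implies p1, w0   [neg-implies-rule on 2]
5. not Box Dia (p2 implies p1), w0   [neg-implies-rule on 2]
6. p1 implies not p3, w0   [Box-rule on 3 via w0Rw0]
7. p1, w0   [implies-rule on 4 (branches; this branch)]
8. not p3, w0   [implies-rule on 6 (branches; this branch)]
9. not Dia (p2 implies p1), w1   [neg-Box-rule on 5: fresh world w1, w0Rw1]
10. p1 implies not p3, w1   [Box-rule on 3 via w0Rw1]
11. not (p2 implies p1), w1   [neg-Dia-rule on 9 via w1Rw1]
12. p2, w1   [neg-implies-rule on 11]
13. not p1, w1   [neg-implies-rule on 11]
14. not p3, w1   [implies-rule on 10 (branches; this branch)]
Accessibility: w0Rw0, w0Rw1, w1Rw1
Complete open branch: satisfiable in S4, hence also in K, T (this S4-model is also a K-model and a T-model).
S5-tableau for the formula:
1. not ((p2 implies p1) implies Box Dia (p2 implies p1)) and Box (p1 implies not p3), w0
2. not ((p2 implies p1) implies Box Dia (p2 implies p1)), w0   [and-rule on 1]
3. Box (p1 implies not p3), w0   [and-rule on 1]
4. p2 implies p1, w0   [neg-implies-rule on 2]
5. not Box Dia (p2 implies p1), w0   [neg-implies-rule on 2]
6. p1 implies not p3, w0   [Box-rule on 3 via w0Rw0]
7. p1, w0   [implies-rule on 4 (branches; this branch)]
8. not p3, w0   [implies-rule on 6 (branches; this branch)]
9. not Dia (p2 implies p1), w1   [neg-Box-rule on 5: fresh world w1, w0Rw1]
10. p1 implies not p3, w1   [Box-rule on 3 via w0Rw1]
11. not (p2 implies p1), w0   [neg-Dia-rule on 9 via w1Rw0]
12. p2, w0   [neg-implies-rule on 11]
13. not p1, w0   [neg-implies-rule on 11]
Accessibility: w0Rw0, w0Rw1, w1Rw0, w1Rw1
Branch closes: p1 and not p1 both at w0.
Every branch closes (one shown): unsatisfiable in S5.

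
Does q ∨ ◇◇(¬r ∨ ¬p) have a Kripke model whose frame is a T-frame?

Satisfiable (open branch found)

1. q ∨ ◇◇(¬r ∨ ¬p), u
2. ◇◇(¬r ∨ ¬p), u
3. ◇(¬r ∨ ¬p), v
4. ¬r ∨ ¬p, w
5. ¬p, w
Accessibility: uRu, uRv, vRv, vRw, wRw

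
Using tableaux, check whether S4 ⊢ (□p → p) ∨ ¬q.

Tableau for the negation ¬((□p → p) ∨ ¬q):
1. ¬((□p → p) ∨ ¬q), w0
2. ¬(□p → p), w0   [¬∨-rule on 1]
3. q, w0   [¬∨-rule on 1]
4. □p, w0   [¬→-rule on 2]
5. ¬p, w0   [¬→-rule on 2]
6. p, w0   [□-rule on 4 via w0Rw0]
Accessibility: w0Rw0
Branch closes: p and ¬p both at w0.
Every branch of the negation's tableau closes; the branch above is one of them.

Yes, valid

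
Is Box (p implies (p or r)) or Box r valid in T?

Valid

Tableau for the negation not (Box (p implies (p or r)) or Box r):
1. not (Box (p implies (p or r)) or Box r), 0
2. not Box (p implies (p or r)), 0
3. not Box r, 0
4. not (p implies (p or r)), 1
5. p, 1
6. not (p or r), 1
7. not p, 1
8. not r, 1
Accessibility: 0R0, 0R1, 1R1
Branch closes: p and not p both at 1.
All branches of the negation close; one closing branch shown above.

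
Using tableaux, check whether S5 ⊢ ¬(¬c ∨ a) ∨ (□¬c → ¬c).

Valid

Tableau for the negation ¬(¬(¬c ∨ a) ∨ (□¬c → ¬c)):
1. ¬(¬(¬c ∨ a) ∨ (□¬c → ¬c)), 0
2. ¬c ∨ a, 0
3. ¬(□¬c → ¬c), 0
4. □¬c, 0
5. c, 0
6. ¬c, 0
Accessibility: 0R0
Branch closes: c and ¬c both at 0.
All branches of the negation close; one closing branch shown above.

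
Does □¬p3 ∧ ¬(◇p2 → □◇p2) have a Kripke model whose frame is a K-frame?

1. □¬p3 ∧ ¬(◇p2 → □◇p2), 0
2. □¬p3, 0   [∧-rule on 1]
3. ¬(◇p2 → □◇p2), 0   [∧-rule on 1]
4. ◇p2, 0   [¬→-rule on 3]
5. ¬□◇p2, 0   [¬→-rule on 3]
6. p2, 1   [◇-rule on 4: fresh world 1, 0R1]
7. ¬p3, 1   [□-rule on 2 via 0R1]
8. ¬◇p2, 2   [¬□-rule on 5: fresh world 2, 0R2]
9. ¬p3, 2   [□-rule on 2 via 0R2]
Accessibility: 0R1, 0R2

Satisfiable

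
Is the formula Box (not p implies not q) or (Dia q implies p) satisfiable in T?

Satisfiable (open branch found)

1. Box (not p implies not q) or (Dia q implies p), 0
2. Dia q implies p, 0
3. p, 0
Accessibility: 0R0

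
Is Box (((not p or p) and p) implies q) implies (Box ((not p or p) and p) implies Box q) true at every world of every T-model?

Tableau for the negation not (Box (((not p or p) and p) implies q) implies (Box ((not p or p) and p) implies Box q)):
1. not (Box (((not p or p) and p) implies q) implies (Box ((not p or p) and p) implies Box q)), 0
2. Box (((not p or p) and p) implies q), 0
3. not (Box ((not p or p) and p) implies Box q), 0
4. Box ((not p or p) and p), 0
5. not Box q, 0
6. ((not p or p) and p) implies q, 0
7. (not p or p) and p, 0
8. not p or p, 0
9. p, 0
10. q, 0
11. not q, 1
12. ((not p or p) and p) implies q, 1
13. (not p or p) and p, 1
14. not p or p, 1
15. p, 1
16. not ((not p or p) and p), 1
17. not (not p or p), 1
18. not p, 1
Accessibility: 0R0, 0R1, 1R1
Branch closes: p and not p both at 1.
All branches of the negation close; one closing branch shown above.

Valid in T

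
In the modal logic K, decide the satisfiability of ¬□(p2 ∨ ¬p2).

1. ¬□(p2 ∨ ¬p2), w0
2. ¬(p2 ∨ ¬p2), w1
3. ¬p2, w1
4. p2, w1
Accessibility: w0Rw1
Branch closes: p2 and ¬p2 both at w1.
All branches of the tableau close; one closing branch shown above.

Unsatisfiable (every branch closes)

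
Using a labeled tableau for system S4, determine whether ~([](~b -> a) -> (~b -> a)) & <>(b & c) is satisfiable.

1. ~([](~b -> a) -> (~b -> a)) & <>(b & c), w0
2. ~([](~b -> a) -> (~b -> a)), w0   [&-rule on 1]
3. <>(b & c), w0   [&-rule on 1]
4. [](~b -> a), w0   [~->-rule on 2]
5. ~(~b -> a), w0   [~->-rule on 2]
6. ~b, w0   [~->-rule on 5]
7. ~a, w0   [~->-rule on 5]
8. ~b -> a, w0   [[]-rule on 4 via w0Rw0]
9. a, w0   [->-rule on 8 (branches; this branch)]
Accessibility: w0Rw0
Branch closes: a and ~a both at w0.
Every branch closes; the branch above is one of them.

No, unsatisfiable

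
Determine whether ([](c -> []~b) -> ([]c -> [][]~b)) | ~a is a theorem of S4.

Tableau for the negation ~(([](c -> []~b) -> ([]c -> [][]~b)) | ~a):
1. ~(([](c -> []~b) -> ([]c -> [][]~b)) | ~a), u
2. ~([](c -> []~b) -> ([]c -> [][]~b)), u
3. a, u
4. [](c -> []~b), u
5. ~([]c -> [][]~b), u
6. []c, u
7. ~[][]~b, u
8. c -> []~b, u
9. c, u
10. []~b, u
11. ~b, u
12. ~[]~b, v
13. c -> []~b, v
14. c, v
15. ~b, v
16. []~b, v
17. b, w
18. c -> []~b, w
19. c, w
20. ~b, w
Accessibility: uRu, uRv, uRw, vRv, vRw, wRw
Branch closes: b and ~b both at w.
Every branch of the negation's tableau closes; the branch above is one of them.

Valid in S4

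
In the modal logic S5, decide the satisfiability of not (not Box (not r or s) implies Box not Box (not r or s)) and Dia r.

Unsatisfiable (every branch closes)

1. not (not Box (not r or s) implies Box not Box (not r or s)) and Dia r, w0
2. not (not Box (not r or s) implies Box not Box (not r or s)), w0   [and-rule on 1]
3. Dia r, w0   [and-rule on 1]
4. not Box (not r or s), w0   [neg-implies-rule on 2]
5. not Box not Box (not r or s), w0   [neg-implies-rule on 2]
6. r, w1   [Dia-rule on 3: fresh world w1, w0Rw1]
7. not (not r or s), w2   [neg-Box-rule on 4: fresh world w2, w0Rw2]
8. r, w2   [neg-or-rule on 7]
9. not s, w2   [neg-or-rule on 7]
10. Box (not r or s), w3   [neg-Box-rule on 5: fresh world w3, w0Rw3]
11. not r or s, w0   [Box-rule on 10 via w3Rw0]
12. not r or s, w1   [Box-rule on 10 via w3Rw1]
13. not r or s, w2   [Box-rule on 10 via w3Rw2]
14. not r or s, w3   [Box-rule on 10 via w3Rw3]
15. s, w0   [or-rule on 11 (branches; this branch)]
16. s, w1   [or-rule on 12 (branches; this branch)]
17. s, w2   [or-rule on 13 (branches; this branch)]
Accessibility: w0Rw0, w0Rw1, w0Rw2, w0Rw3, w1Rw0, w1Rw1, w1Rw2, w1Rw3, w2Rw0, w2Rw1, w2Rw2, w2Rw3, w3Rw0, w3Rw1, w3Rw2, w3Rw3
Branch closes: s and not s both at w2.
All branches of the tableau close; one closing branch shown above.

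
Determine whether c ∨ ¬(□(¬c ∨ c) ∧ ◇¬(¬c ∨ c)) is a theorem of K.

Tableau for the negation ¬(c ∨ ¬(□(¬c ∨ c) ∧ ◇¬(¬c ∨ c))):
1. ¬(c ∨ ¬(□(¬c ∨ c) ∧ ◇¬(¬c ∨ c))), 0
2. ¬c, 0
3. □(¬c ∨ c) ∧ ◇¬(¬c ∨ c), 0
4. □(¬c ∨ c), 0
5. ◇¬(¬c ∨ c), 0
6. ¬(¬c ∨ c), 1
7. c, 1
8. ¬c, 1
Accessibility: 0R1
Branch closes: c and ¬c both at 1.
Every branch of the negation's tableau closes; the branch above is one of them.

Valid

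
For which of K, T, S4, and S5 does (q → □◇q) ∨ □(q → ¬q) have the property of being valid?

S4-tableau for the negation ¬((q → □◇q) ∨ □(q → ¬q)):
1. ¬((q → □◇q) ∨ □(q → ¬q)), 0
2. ¬(q → □◇q), 0   [¬∨-rule on 1]
3. ¬□(q → ¬q), 0   [¬∨-rule on 1]
4. q, 0   [¬→-rule on 2]
5. ¬□◇q, 0   [¬→-rule on 2]
6. ¬(q → ¬q), 1   [¬□-rule on 3: fresh world 1, 0R1]
7. q, 1   [¬→-rule on 6]
8. ¬◇q, 2   [¬□-rule on 5: fresh world 2, 0R2]
9. ¬q, 2   [¬◇-rule on 8 via 2R2]
Accessibility: 0R0, 0R1, 0R2, 1R1, 2R2
Complete open branch: countermodel on an S4-frame, so not valid in S4, nor in K, T (the same frame is also a K-frame and a T-frame).
S5-tableau for the negation ¬((q → □◇q) ∨ □(q → ¬q)):
1. ¬((q → □◇q) ∨ □(q → ¬q)), 0
2. ¬(q → □◇q), 0   [¬∨-rule on 1]
3. ¬□(q → ¬q), 0   [¬∨-rule on 1]
4. q, 0   [¬→-rule on 2]
5. ¬□◇q, 0   [¬→-rule on 2]
6. ¬(q → ¬q), 1   [¬□-rule on 3: fresh world 1, 0R1]
7. q, 1   [¬→-rule on 6]
8. ¬◇q, 2   [¬□-rule on 5: fresh world 2, 0R2]
9. ¬q, 0   [¬◇-rule on 8 via 2R0]
Accessibility: 0R0, 0R1, 0R2, 1R0, 1R1, 1R2, 2R0, 2R1, 2R2
Branch closes: q and ¬q both at 0.
Every branch closes (one shown): valid in S5.

S5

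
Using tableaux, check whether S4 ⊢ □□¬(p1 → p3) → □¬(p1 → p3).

Valid

Tableau for the negation ¬(□□¬(p1 → p3) → □¬(p1 → p3)):
1. ¬(□□¬(p1 → p3) → □¬(p1 → p3)), 0
2. □□¬(p1 → p3), 0
3. ¬□¬(p1 → p3), 0
4. □¬(p1 → p3), 0
5. ¬(p1 → p3), 0
6. p1, 0
7. ¬p3, 0
8. p1 → p3, 1
9. □¬(p1 → p3), 1
10. ¬(p1 → p3), 1
11. p1, 1
12. ¬p3, 1
13. p3, 1
Accessibility: 0R0, 0R1, 1R1
Branch closes: p3 and ¬p3 both at 1.
All branches of the negation close; one closing branch shown above.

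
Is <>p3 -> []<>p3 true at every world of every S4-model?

Tableau for the negation ~(<>p3 -> []<>p3):
1. ~(<>p3 -> []<>p3), u
2. <>p3, u
3. ~[]<>p3, u
4. p3, v
5. ~<>p3, w
6. ~p3, w
Accessibility: uRu, uRv, uRw, vRv, wRw
The negation has an open branch (countermodel exists).

Not valid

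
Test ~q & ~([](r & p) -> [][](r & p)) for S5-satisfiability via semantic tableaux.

No, unsatisfiable

1. ~q & ~([](r & p) -> [][](r & p)), u
2. ~q, u
3. ~([](r & p) -> [][](r & p)), u
4. [](r & p), u
5. ~[][](r & p), u
6. r & p, u
7. r, u
8. p, u
9. ~[](r & p), v
10. r & p, v
11. r, v
12. p, v
13. ~(r & p), w
14. r & p, w
15. r, w
16. p, w
17. ~p, w
Accessibility: uRu, uRv, uRw, vRu, vRv, vRw, wRu, wRv, wRw
Branch closes: p and ~p both at w.
Every branch closes; the branch above is one of them.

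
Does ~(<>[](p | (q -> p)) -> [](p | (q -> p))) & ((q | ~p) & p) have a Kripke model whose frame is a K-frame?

1. ~(<>[](p | (q -> p)) -> [](p | (q -> p))) & ((q | ~p) & p), u
2. ~(<>[](p | (q -> p)) -> [](p | (q -> p))), u   [&-rule on 1]
3. (q | ~p) & p, u   [&-rule on 1]
4. <>[](p | (q -> p)), u   [~->-rule on 2]
5. ~[](p | (q -> p)), u   [~->-rule on 2]
6. q | ~p, u   [&-rule on 3]
7. p, u   [&-rule on 3]
8. q, u   [|-rule on 6 (branches; this branch)]
9. [](p | (q -> p)), v   [<>-rule on 4: fresh world v, uRv]
10. ~(p | (q -> p)), w   [~[]-rule on 5: fresh world w, uRw]
11. ~p, w   [~|-rule on 10]
12. ~(q -> p), w   [~|-rule on 10]
13. q, w   [~->-rule on 12]
Accessibility: uRv, uRw

Satisfiable (open branch found)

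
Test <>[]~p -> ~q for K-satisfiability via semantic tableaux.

1. <>[]~p -> ~q, u
2. ~q, u

Yes, satisfiable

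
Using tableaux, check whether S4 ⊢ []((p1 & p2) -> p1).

Tableau for the negation ~[]((p1 & p2) -> p1):
1. ~[]((p1 & p2) -> p1), 0
2. ~((p1 & p2) -> p1), 1
3. p1 & p2, 1
4. ~p1, 1
5. p1, 1
6. p2, 1
Accessibility: 0R0, 0R1, 1R1
Branch closes: p1 and ~p1 both at 1.
All branches of the negation close; one closing branch shown above.

Valid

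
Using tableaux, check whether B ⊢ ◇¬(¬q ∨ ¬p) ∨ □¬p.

Tableau for the negation ¬(◇¬(¬q ∨ ¬p) ∨ □¬p):
1. ¬(◇¬(¬q ∨ ¬p) ∨ □¬p), 0
2. ¬◇¬(¬q ∨ ¬p), 0
3. ¬□¬p, 0
4. ¬q ∨ ¬p, 0
5. ¬p, 0
6. p, 1
7. ¬q ∨ ¬p, 1
8. ¬q, 1
Accessibility: 0R0, 0R1, 1R0, 1R1
The negation has an open branch (countermodel exists).

Invalid (countermodel exists)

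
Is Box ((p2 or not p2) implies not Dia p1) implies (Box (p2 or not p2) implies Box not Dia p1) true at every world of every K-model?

Tableau for the negation not (Box ((p2 or not p2) implies not Dia p1) implies (Box (p2 or not p2) implies Box not Dia p1)):
1. not (Box ((p2 or not p2) implies not Dia p1) implies (Box (p2 or not p2) implies Box not Dia p1)), u
2. Box ((p2 or not p2) implies not Dia p1), u   [neg-implies-rule on 1]
3. not (Box (p2 or not p2) implies Box not Dia p1), u   [neg-implies-rule on 1]
4. Box (p2 or not p2), u   [neg-implies-rule on 3]
5. not Box not Dia p1, u   [neg-implies-rule on 3]
6. Dia p1, v   [neg-Box-rule on 5: fresh world v, uRv]
7. (p2 or not p2) implies not Dia p1, v   [Box-rule on 2 via uRv]
8. p2 or not p2, v   [Box-rule on 4 via uRv]
9. not Dia p1, v   [implies-rule on 7 (branches; this branch)]
10. not p2, v   [or-rule on 8 (branches; this branch)]
11. p1, w   [Dia-rule on 6: fresh world w, vRw]
12. not p1, w   [neg-Dia-rule on 9 via vRw]
Accessibility: uRv, vRw
Branch closes: p1 and not p1 both at w.
Every branch of the negation's tableau closes; the branch above is one of them.

Yes, valid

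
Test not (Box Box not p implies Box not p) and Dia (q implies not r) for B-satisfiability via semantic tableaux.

1. not (Box Box not p implies Box not p) and Dia (q implies not r), u
2. not (Box Box not p implies Box not p), u
3. Dia (q implies not r), u
4. Box Box not p, u
5. not Box not p, u
6. Box not p, u
7. not p, u
8. q implies not r, v
9. Box not p, v
10. not p, v
11. not r, v
12. p, w
13. Box not p, w
14. not p, w
Accessibility: uRu, uRv, uRw, vRu, vRv, wRu, wRw
Branch closes: p and not p both at w.
Every branch closes; the branch above is one of them.

No, unsatisfiable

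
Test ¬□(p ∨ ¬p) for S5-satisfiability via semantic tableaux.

1. ¬□(p ∨ ¬p), u
2. ¬(p ∨ ¬p), v
3. ¬p, v
4. p, v
Accessibility: uRu, uRv, vRu, vRv
Branch closes: p and ¬p both at v.
Every branch closes; the branch above is one of them.

Unsatisfiable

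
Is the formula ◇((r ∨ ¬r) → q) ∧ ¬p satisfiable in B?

Satisfiable (open branch found)

1. ◇((r ∨ ¬r) → q) ∧ ¬p, 0
2. ◇((r ∨ ¬r) → q), 0
3. ¬p, 0
4. (r ∨ ¬r) → q, 1
5. q, 1
Accessibility: 0R0, 0R1, 1R0, 1R1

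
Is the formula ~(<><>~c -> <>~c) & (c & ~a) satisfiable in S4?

Unsatisfiable

1. ~(<><>~c -> <>~c) & (c & ~a), w0
2. ~(<><>~c -> <>~c), w0   [&-rule on 1]
3. c & ~a, w0   [&-rule on 1]
4. <><>~c, w0   [~->-rule on 2]
5. ~<>~c, w0   [~->-rule on 2]
6. c, w0   [&-rule on 3]
7. ~a, w0   [&-rule on 3]
8. <>~c, w1   [<>-rule on 4: fresh world w1, w0Rw1]
9. c, w1   [~<>-rule on 5 via w0Rw1]
10. ~c, w2   [<>-rule on 8: fresh world w2, w1Rw2]
11. c, w2   [~<>-rule on 5 via w0Rw2]
Accessibility: w0Rw0, w0Rw1, w0Rw2, w1Rw1, w1Rw2, w2Rw2
Branch closes: c and ~c both at w2.
Every branch closes; the branch above is one of them.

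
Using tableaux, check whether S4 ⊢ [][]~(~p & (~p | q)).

Invalid (countermodel exists)

Tableau for the negation ~[][]~(~p & (~p | q)):
1. ~[][]~(~p & (~p | q)), 0
2. ~[]~(~p & (~p | q)), 1
3. ~p & (~p | q), 2
4. ~p, 2
5. ~p | q, 2
6. q, 2
Accessibility: 0R0, 0R1, 0R2, 1R1, 1R2, 2R2
The negation has an open branch (countermodel exists).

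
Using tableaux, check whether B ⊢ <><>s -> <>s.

Invalid (countermodel exists)

Tableau for the negation ~(<><>s -> <>s):
1. ~(<><>s -> <>s), w0
2. <><>s, w0   [~->-rule on 1]
3. ~<>s, w0   [~->-rule on 1]
4. ~s, w0   [~<>-rule on 3 via w0Rw0]
5. <>s, w1   [<>-rule on 2: fresh world w1, w0Rw1]
6. ~s, w1   [~<>-rule on 3 via w0Rw1]
7. s, w2   [<>-rule on 5: fresh world w2, w1Rw2]
Accessibility: w0Rw0, w0Rw1, w1Rw0, w1Rw1, w1Rw2, w2Rw1, w2Rw2
The negation has an open branch (countermodel exists).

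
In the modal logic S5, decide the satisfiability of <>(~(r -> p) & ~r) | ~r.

1. <>(~(r -> p) & ~r) | ~r, 0
2. ~r, 0
Accessibility: 0R0

Satisfiable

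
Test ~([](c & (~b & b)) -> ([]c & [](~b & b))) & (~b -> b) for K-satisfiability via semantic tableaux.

1. ~([](c & (~b & b)) -> ([]c & [](~b & b))) & (~b -> b), w0
2. ~([](c & (~b & b)) -> ([]c & [](~b & b))), w0   [&-rule on 1]
3. ~b -> b, w0   [&-rule on 1]
4. [](c & (~b & b)), w0   [~->-rule on 2]
5. ~([]c & [](~b & b)), w0   [~->-rule on 2]
6. b, w0   [->-rule on 3 (branches; this branch)]
7. ~[](~b & b), w0   [~&-rule on 5 (branches; this branch)]
8. ~(~b & b), w1   [~[]-rule on 7: fresh world w1, w0Rw1]
9. c & (~b & b), w1   [[]-rule on 4 via w0Rw1]
10. c, w1   [&-rule on 9]
11. ~b & b, w1   [&-rule on 9]
12. ~b, w1   [&-rule on 11]
13. b, w1   [&-rule on 11]
Accessibility: w0Rw1
Branch closes: b and ~b both at w1.
(One branch shown.) All branches close.

Unsatisfiable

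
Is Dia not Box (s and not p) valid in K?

Tableau for the negation not Dia not Box (s and not p):
1. not Dia not Box (s and not p), 0
The negation has an open branch (countermodel exists).

No, not valid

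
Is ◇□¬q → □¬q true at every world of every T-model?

Tableau for the negation ¬(◇□¬q → □¬q):
1. ¬(◇□¬q → □¬q), w0
2. ◇□¬q, w0
3. ¬□¬q, w0
4. □¬q, w1
5. ¬q, w1
6. q, w2
Accessibility: w0Rw0, w0Rw1, w0Rw2, w1Rw1, w2Rw2
The negation has an open branch (countermodel exists).

No, not valid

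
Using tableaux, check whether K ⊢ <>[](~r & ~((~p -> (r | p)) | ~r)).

Tableau for the negation ~<>[](~r & ~((~p -> (r | p)) | ~r)):
1. ~<>[](~r & ~((~p -> (r | p)) | ~r)), 0
The negation has an open branch (countermodel exists).

No, not valid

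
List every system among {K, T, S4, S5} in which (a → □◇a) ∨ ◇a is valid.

T, S4, S5

K-tableau for the negation ¬((a → □◇a) ∨ ◇a):
1. ¬((a → □◇a) ∨ ◇a), w0
2. ¬(a → □◇a), w0   [¬∨-rule on 1]
3. ¬◇a, w0   [¬∨-rule on 1]
4. a, w0   [¬→-rule on 2]
5. ¬□◇a, w0   [¬→-rule on 2]
6. ¬◇a, w1   [¬□-rule on 5: fresh world w1, w0Rw1]
7. ¬a, w1   [¬◇-rule on 3 via w0Rw1]
Accessibility: w0Rw1
Complete open branch: countermodel on a K-frame, so not valid in K.
T-tableau for the negation ¬((a → □◇a) ∨ ◇a):
1. ¬((a → □◇a) ∨ ◇a), w0
2. ¬(a → □◇a), w0   [¬∨-rule on 1]
3. ¬◇a, w0   [¬∨-rule on 1]
4. a, w0   [¬→-rule on 2]
5. ¬□◇a, w0   [¬→-rule on 2]
6. ¬a, w0   [¬◇-rule on 3 via w0Rw0]
Accessibility: w0Rw0
Branch closes: a and ¬a both at w0.
Every branch closes (one shown): valid in T, hence also in S4, S5 (every theorem of T is a theorem of S4 and S5).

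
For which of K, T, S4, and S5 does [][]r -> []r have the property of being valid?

T, S4, S5

T-tableau for the negation ~([][]r -> []r):
1. ~([][]r -> []r), 0
2. [][]r, 0
3. ~[]r, 0
4. []r, 0
5. r, 0
6. ~r, 1
7. []r, 1
8. r, 1
Accessibility: 0R0, 0R1, 1R1
Branch closes: r and ~r both at 1.
Every branch closes (one shown): valid in T, hence also in S4, S5 (every theorem of T is a theorem of S4 and S5).
K-tableau for the negation ~([][]r -> []r):
1. ~([][]r -> []r), 0
2. [][]r, 0
3. ~[]r, 0
4. ~r, 1
5. []r, 1
Accessibility: 0R1
Complete open branch: countermodel on a K-frame, so not valid in K.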